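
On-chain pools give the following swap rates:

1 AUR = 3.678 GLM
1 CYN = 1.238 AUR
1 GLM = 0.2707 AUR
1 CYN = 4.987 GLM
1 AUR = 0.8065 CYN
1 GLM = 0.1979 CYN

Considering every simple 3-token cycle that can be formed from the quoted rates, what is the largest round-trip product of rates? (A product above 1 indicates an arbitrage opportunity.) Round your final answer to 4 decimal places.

1.0888

GLM→AUR→CYN→GLM: 0.2707 × 0.8065 × 4.987 = 1.08876
GLM→CYN→AUR→GLM: 0.1979 × 1.238 × 3.678 = 0.90111
Maximum is GLM→AUR→CYN→GLM at 1.0888; arbitrage exists.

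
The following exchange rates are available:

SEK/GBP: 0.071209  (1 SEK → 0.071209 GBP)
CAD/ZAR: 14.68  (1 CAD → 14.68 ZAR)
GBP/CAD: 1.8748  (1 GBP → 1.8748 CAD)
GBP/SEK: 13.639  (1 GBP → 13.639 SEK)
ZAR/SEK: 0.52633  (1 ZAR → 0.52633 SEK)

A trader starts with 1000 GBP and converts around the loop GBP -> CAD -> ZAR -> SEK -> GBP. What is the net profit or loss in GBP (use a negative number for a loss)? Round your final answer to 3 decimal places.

1000 GBP × 1.8748 = 1874.8 CAD
1874.8 CAD × 14.68 = 27522.064 ZAR
27522.064 ZAR × 0.52633 = 14485.68794512 SEK
14485.68794512 SEK × 0.071209 = 1031.51135288405008 GBP
Net change: 1031.51135288405008 − 1000 = 31.51135288405008 GBP

31.511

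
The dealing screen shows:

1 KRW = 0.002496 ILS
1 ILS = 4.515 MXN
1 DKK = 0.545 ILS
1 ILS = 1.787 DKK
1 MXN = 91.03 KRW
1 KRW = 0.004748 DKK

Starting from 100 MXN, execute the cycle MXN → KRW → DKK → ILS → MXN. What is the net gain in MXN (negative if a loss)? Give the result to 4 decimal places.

6.3529

100 MXN × 91.03 = 9103 KRW
9103 KRW × 0.004748 = 43.221044 DKK
43.221044 DKK × 0.545 = 23.55546898 ILS
23.55546898 ILS × 4.515 = 106.3529424447 MXN
Net change: 106.3529424447 − 100 = 6.3529424447 MXN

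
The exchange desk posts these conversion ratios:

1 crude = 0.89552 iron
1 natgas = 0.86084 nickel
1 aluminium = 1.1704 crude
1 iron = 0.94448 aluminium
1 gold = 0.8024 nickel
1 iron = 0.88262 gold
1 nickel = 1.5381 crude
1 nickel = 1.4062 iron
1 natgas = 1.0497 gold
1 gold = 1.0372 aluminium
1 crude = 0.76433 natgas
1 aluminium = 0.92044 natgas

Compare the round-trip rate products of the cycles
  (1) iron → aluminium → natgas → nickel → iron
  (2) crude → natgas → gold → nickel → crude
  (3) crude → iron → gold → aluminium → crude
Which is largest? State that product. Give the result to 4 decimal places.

1.0523

(1) 0.94448 × 0.92044 × 0.86084 × 1.4062 = 1.05234
(2) 0.76433 × 1.0497 × 0.8024 × 1.5381 = 0.99020
(3) 0.89552 × 0.88262 × 1.0372 × 1.1704 = 0.95950
Highest is cycle (1) at 1.0523 (>1, arbitrage).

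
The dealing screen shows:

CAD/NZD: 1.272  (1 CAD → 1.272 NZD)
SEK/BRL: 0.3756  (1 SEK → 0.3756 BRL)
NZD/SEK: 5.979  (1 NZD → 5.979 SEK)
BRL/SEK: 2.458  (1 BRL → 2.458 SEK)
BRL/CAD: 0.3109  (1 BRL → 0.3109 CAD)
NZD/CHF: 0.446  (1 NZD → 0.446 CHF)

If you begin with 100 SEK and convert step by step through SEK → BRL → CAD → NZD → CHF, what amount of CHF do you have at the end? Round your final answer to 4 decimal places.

6.6247

100 SEK × 0.3756 = 37.56 BRL
37.56 BRL × 0.3109 = 11.677404 CAD
11.677404 CAD × 1.272 = 14.853657888 NZD
14.853657888 NZD × 0.446 = 6.624731418048 CHF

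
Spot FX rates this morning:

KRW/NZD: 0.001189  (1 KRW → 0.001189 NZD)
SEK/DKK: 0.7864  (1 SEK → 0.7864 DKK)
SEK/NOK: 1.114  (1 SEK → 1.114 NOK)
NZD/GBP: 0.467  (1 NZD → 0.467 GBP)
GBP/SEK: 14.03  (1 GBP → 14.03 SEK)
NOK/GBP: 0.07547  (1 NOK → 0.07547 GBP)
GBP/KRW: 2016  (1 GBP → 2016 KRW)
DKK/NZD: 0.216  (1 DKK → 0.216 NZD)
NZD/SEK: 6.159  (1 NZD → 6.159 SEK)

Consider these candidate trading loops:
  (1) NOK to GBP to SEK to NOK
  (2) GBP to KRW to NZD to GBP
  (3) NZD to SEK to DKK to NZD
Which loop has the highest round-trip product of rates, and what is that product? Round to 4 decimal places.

(1) 0.07547 × 14.03 × 1.114 = 1.17955
(2) 2016 × 0.001189 × 0.467 = 1.11941
(3) 6.159 × 0.7864 × 0.216 = 1.04618
Highest is cycle (1) at 1.1796 (>1, arbitrage).

1.1796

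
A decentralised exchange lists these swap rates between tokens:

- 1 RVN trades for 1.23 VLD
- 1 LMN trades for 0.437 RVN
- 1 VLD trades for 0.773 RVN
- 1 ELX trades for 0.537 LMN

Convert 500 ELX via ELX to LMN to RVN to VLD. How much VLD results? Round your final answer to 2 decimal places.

500 ELX × 0.537 = 268.5 LMN
268.5 LMN × 0.437 = 117.3345 RVN
117.3345 RVN × 1.23 = 144.321435 VLD

144.32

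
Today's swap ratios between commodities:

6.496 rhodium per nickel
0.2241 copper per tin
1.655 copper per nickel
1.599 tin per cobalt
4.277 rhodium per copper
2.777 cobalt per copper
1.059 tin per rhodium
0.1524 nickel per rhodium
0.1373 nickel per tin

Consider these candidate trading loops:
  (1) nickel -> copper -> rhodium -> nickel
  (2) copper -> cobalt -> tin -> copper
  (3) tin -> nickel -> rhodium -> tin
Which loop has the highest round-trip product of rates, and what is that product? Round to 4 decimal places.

(1) 1.655 × 4.277 × 0.1524 = 1.07875
(2) 2.777 × 1.599 × 0.2241 = 0.99510
(3) 0.1373 × 6.496 × 1.059 = 0.94452
Highest is cycle (1) at 1.0788 (>1, arbitrage).

1.0788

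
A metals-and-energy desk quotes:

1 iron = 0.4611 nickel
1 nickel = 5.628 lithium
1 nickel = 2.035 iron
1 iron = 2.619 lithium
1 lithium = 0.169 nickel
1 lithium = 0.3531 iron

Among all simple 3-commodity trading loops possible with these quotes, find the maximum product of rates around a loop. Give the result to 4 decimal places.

nickel→lithium→iron→nickel: 5.628 × 0.3531 × 0.4611 = 0.91632
nickel→iron→lithium→nickel: 2.035 × 2.619 × 0.169 = 0.90071
Maximum is nickel→lithium→iron→nickel at 0.9163; no arbitrage — every cycle loses value.

0.9163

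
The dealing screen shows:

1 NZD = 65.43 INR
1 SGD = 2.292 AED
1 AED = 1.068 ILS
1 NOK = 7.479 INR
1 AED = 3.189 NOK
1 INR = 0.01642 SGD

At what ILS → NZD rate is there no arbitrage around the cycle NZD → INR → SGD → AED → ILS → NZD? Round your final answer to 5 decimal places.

0.38025

Known legs of the cycle: 65.43 × 0.01642 × 2.292 × 1.068 = 2.6298800408736
For no arbitrage the full-cycle product must be 1, so the missing rate is 1 / 2.6298800408736 ≈ 0.3802455.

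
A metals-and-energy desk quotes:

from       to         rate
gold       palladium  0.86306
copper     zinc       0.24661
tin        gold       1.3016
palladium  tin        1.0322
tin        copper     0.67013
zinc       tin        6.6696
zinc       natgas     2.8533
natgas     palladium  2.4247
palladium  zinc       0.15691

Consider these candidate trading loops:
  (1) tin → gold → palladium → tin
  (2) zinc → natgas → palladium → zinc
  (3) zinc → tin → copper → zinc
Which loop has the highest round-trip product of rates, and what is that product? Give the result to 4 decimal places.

1.1595

(1) 1.3016 × 0.86306 × 1.0322 = 1.15953
(2) 2.8533 × 2.4247 × 0.15691 = 1.08557
(3) 6.6696 × 0.67013 × 0.24661 = 1.10222
Highest is cycle (1) at 1.1595 (>1, arbitrage).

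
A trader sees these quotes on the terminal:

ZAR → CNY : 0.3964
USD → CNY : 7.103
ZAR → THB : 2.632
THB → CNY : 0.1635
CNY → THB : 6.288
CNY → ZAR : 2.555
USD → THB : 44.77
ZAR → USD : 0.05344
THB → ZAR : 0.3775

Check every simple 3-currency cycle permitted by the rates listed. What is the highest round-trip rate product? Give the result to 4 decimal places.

THB→CNY→ZAR→THB: 0.1635 × 2.555 × 2.632 = 1.09950
ZAR→USD→CNY→ZAR: 0.05344 × 7.103 × 2.555 = 0.96984
THB→ZAR→CNY→THB: 0.3775 × 0.3964 × 6.288 = 0.94094
THB→ZAR→USD→THB: 0.3775 × 0.05344 × 44.77 = 0.90317
Maximum is THB→CNY→ZAR→THB at 1.0995; arbitrage exists.

1.0995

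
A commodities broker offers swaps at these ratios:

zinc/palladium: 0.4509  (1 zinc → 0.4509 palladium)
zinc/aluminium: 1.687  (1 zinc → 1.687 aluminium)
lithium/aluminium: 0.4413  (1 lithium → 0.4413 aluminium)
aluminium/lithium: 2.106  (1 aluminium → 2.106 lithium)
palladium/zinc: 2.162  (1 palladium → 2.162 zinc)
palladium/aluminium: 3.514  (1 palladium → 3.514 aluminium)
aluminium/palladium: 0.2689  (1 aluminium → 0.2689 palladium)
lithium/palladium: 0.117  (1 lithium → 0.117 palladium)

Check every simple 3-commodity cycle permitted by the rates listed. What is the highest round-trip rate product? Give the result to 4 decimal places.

0.9808

zinc→aluminium→palladium→zinc: 1.687 × 0.2689 × 2.162 = 0.98076
lithium→palladium→aluminium→lithium: 0.117 × 3.514 × 2.106 = 0.86586
Maximum is zinc→aluminium→palladium→zinc at 0.9808; no arbitrage — every cycle loses value.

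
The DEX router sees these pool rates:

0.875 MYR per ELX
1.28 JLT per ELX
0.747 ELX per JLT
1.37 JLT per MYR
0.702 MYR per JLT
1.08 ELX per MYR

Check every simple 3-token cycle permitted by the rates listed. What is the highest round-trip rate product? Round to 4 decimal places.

MYR→ELX→JLT→MYR: 1.08 × 1.28 × 0.702 = 0.97044
MYR→JLT→ELX→MYR: 1.37 × 0.747 × 0.875 = 0.89547
Maximum is MYR→ELX→JLT→MYR at 0.9704; no arbitrage — every cycle loses value.

0.9704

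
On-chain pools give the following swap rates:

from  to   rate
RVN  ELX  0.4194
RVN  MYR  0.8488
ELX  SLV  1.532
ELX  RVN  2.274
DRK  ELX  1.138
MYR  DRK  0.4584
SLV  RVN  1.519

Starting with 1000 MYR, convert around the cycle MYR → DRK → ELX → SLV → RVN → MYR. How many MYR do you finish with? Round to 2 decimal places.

1030.41

1000 MYR × 0.4584 = 458.4 DRK
458.4 DRK × 1.138 = 521.6592 ELX
521.6592 ELX × 1.532 = 799.1818944 SLV
799.1818944 SLV × 1.519 = 1213.9572975936 RVN
1213.9572975936 RVN × 0.8488 = 1030.40695419744768 MYR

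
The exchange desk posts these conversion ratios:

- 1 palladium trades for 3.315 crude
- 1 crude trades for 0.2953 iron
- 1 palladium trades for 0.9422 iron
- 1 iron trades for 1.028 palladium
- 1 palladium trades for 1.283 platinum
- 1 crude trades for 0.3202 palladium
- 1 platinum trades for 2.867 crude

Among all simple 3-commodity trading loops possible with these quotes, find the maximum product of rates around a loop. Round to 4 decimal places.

palladium→platinum→crude→palladium: 1.283 × 2.867 × 0.3202 = 1.17781
palladium→crude→iron→palladium: 3.315 × 0.2953 × 1.028 = 1.00633
Maximum is palladium→platinum→crude→palladium at 1.1778; arbitrage exists.

1.1778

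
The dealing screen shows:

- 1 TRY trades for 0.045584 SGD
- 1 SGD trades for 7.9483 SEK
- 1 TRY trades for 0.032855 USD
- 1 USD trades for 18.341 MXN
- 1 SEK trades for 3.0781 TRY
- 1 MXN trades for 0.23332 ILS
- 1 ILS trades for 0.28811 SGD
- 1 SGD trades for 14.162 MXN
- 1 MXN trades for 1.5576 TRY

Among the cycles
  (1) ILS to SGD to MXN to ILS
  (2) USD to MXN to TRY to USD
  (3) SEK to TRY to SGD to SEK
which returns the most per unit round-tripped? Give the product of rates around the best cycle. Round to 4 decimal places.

(1) 0.28811 × 14.162 × 0.23332 = 0.95200
(2) 18.341 × 1.5576 × 0.032855 = 0.93860
(3) 3.0781 × 0.045584 × 7.9483 = 1.11524
Highest is cycle (3) at 1.1152 (>1, arbitrage).

1.1152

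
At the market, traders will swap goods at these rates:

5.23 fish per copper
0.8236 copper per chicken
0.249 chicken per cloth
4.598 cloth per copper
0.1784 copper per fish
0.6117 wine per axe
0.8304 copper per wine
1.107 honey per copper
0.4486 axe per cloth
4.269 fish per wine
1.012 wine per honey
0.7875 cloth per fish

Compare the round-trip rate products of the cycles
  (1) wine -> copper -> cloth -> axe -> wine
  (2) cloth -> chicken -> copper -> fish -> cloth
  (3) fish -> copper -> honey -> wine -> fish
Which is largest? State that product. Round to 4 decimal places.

1.0477

(1) 0.8304 × 4.598 × 0.4486 × 0.6117 = 1.04774
(2) 0.249 × 0.8236 × 5.23 × 0.7875 = 0.84463
(3) 0.1784 × 1.107 × 1.012 × 4.269 = 0.85320
Highest is cycle (1) at 1.0477 (>1, arbitrage).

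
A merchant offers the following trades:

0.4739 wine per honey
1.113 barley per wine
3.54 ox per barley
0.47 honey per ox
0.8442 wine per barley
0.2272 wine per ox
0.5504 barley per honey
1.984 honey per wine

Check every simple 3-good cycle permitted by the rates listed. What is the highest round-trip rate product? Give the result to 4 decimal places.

honey→barley→wine→honey: 0.5504 × 0.8442 × 1.984 = 0.92186
honey→barley→ox→honey: 0.5504 × 3.54 × 0.47 = 0.91576
barley→ox→wine→barley: 3.54 × 0.2272 × 1.113 = 0.89517
Maximum is honey→barley→wine→honey at 0.9219; no arbitrage — every cycle loses value.

0.9219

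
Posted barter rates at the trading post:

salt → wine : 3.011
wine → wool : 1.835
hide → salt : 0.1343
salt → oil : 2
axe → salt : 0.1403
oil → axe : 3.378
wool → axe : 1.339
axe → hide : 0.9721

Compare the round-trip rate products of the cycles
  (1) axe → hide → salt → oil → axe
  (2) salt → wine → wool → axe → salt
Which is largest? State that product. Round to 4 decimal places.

1.0380

(1) 0.9721 × 0.1343 × 2 × 3.378 = 0.88202
(2) 3.011 × 1.835 × 1.339 × 0.1403 = 1.03797
Highest is cycle (2) at 1.0380 (>1, arbitrage).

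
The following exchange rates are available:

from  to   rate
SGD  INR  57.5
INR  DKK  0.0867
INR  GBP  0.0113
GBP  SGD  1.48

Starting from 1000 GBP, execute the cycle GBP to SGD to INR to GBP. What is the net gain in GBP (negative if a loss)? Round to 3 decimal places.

-38.370

1000 GBP × 1.48 = 1480 SGD
1480 SGD × 57.5 = 85100 INR
85100 INR × 0.0113 = 961.63 GBP
Net change: 961.63 − 1000 = -38.37 GBP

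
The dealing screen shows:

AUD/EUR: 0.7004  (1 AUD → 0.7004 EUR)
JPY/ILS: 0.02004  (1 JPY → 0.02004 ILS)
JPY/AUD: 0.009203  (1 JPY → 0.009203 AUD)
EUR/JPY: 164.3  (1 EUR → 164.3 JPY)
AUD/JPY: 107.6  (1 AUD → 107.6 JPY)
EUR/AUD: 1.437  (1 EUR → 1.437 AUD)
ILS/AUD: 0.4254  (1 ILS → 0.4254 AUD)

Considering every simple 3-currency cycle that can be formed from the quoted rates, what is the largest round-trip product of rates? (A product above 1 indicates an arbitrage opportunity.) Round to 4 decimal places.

JPY→AUD→EUR→JPY: 0.009203 × 0.7004 × 164.3 = 1.05904
ILS→AUD→JPY→ILS: 0.4254 × 107.6 × 0.02004 = 0.91729
Maximum is JPY→AUD→EUR→JPY at 1.0590; arbitrage exists.

1.0590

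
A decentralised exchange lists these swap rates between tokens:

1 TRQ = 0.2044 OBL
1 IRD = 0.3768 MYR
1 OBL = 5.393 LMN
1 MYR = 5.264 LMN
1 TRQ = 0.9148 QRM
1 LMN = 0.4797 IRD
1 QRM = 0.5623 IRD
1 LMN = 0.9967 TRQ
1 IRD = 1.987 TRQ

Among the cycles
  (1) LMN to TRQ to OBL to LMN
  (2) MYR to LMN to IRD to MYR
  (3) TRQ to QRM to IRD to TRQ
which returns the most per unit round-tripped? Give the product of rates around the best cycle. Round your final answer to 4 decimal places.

(1) 0.9967 × 0.2044 × 5.393 = 1.09869
(2) 5.264 × 0.4797 × 0.3768 = 0.95147
(3) 0.9148 × 0.5623 × 1.987 = 1.02210
Highest is cycle (1) at 1.0987 (>1, arbitrage).

1.0987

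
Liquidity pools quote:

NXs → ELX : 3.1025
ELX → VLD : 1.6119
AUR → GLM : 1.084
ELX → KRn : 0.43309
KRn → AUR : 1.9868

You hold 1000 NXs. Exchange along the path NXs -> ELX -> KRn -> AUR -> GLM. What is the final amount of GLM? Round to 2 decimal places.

2893.83

1000 NXs × 3.1025 = 3102.5 ELX
3102.5 ELX × 0.43309 = 1343.661725 KRn
1343.661725 KRn × 1.9868 = 2669.58711523 AUR
2669.58711523 AUR × 1.084 = 2893.83243290932 GLM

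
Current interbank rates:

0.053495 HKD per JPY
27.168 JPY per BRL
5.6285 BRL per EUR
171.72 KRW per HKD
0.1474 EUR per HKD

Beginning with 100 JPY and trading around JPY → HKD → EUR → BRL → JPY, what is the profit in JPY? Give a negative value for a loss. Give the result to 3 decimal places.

20.576

100 JPY × 0.053495 = 5.3495 HKD
5.3495 HKD × 0.1474 = 0.7885163 EUR
0.7885163 EUR × 5.6285 = 4.43816399455 BRL
4.43816399455 BRL × 27.168 = 120.5760394039344 JPY
Net change: 120.5760394039344 − 100 = 20.5760394039344 JPY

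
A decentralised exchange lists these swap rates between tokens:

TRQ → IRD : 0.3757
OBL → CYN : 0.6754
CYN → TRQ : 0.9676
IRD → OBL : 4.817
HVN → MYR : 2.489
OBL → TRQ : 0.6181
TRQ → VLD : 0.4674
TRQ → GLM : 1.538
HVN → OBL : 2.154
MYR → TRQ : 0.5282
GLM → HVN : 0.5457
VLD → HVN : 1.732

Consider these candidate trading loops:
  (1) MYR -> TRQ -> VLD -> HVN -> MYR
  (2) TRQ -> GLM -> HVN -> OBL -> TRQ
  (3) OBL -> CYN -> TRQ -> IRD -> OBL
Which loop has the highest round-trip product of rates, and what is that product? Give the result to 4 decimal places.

1.1827

(1) 0.5282 × 0.4674 × 1.732 × 2.489 = 1.06429
(2) 1.538 × 0.5457 × 2.154 × 0.6181 = 1.11742
(3) 0.6754 × 0.9676 × 0.3757 × 4.817 = 1.18270
Highest is cycle (3) at 1.1827 (>1, arbitrage).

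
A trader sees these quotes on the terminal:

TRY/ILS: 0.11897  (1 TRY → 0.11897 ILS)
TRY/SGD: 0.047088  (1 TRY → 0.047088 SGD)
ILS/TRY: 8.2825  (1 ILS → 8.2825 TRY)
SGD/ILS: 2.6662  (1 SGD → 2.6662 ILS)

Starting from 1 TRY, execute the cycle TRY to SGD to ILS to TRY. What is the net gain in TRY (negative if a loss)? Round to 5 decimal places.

0.03983

1 TRY × 0.047088 = 0.047088 SGD
0.047088 SGD × 2.6662 = 0.1255460256 ILS
0.1255460256 ILS × 8.2825 = 1.039834957032 TRY
Net change: 1.039834957032 − 1 = 0.039834957032 TRY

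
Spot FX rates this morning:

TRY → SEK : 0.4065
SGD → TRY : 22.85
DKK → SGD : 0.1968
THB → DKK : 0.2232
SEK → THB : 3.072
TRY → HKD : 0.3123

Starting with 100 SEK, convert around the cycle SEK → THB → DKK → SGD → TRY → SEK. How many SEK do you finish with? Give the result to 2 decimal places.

100 SEK × 3.072 = 307.2 THB
307.2 THB × 0.2232 = 68.56704 DKK
68.56704 DKK × 0.1968 = 13.493993472 SGD
13.493993472 SGD × 22.85 = 308.3377508352 TRY
308.3377508352 TRY × 0.4065 = 125.3392957145088 SEK

125.34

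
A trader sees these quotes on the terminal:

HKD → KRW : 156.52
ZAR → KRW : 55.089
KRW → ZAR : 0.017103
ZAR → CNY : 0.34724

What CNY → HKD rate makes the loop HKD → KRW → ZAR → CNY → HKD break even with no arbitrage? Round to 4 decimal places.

Known legs of the cycle: 156.52 × 0.017103 × 0.34724 = 0.9295481320944
For no arbitrage the full-cycle product must be 1, so the missing rate is 1 / 0.9295481320944 ≈ 1.075792.

1.0758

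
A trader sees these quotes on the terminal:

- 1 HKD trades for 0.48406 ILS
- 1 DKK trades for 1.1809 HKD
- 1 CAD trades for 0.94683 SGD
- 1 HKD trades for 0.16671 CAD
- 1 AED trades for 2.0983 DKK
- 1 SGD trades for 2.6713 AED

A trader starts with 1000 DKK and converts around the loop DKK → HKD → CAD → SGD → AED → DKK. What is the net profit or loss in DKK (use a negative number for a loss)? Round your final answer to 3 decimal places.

44.809

1000 DKK × 1.1809 = 1180.9 HKD
1180.9 HKD × 0.16671 = 196.867839 CAD
196.867839 CAD × 0.94683 = 186.40037600037 SGD
186.40037600037 SGD × 2.6713 = 497.931324409788381 AED
497.931324409788381 AED × 2.0983 = 1044.8092980090589598523 DKK
Net change: 1044.8092980090589598523 − 1000 = 44.8092980090589598523 DKK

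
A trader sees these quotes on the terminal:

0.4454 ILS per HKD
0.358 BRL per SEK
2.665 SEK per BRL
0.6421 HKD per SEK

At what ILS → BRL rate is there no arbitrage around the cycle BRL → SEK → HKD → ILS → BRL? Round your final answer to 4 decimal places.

Known legs of the cycle: 2.665 × 0.6421 × 0.4454 = 0.7621669211
For no arbitrage the full-cycle product must be 1, so the missing rate is 1 / 0.7621669211 ≈ 1.312049.

1.3120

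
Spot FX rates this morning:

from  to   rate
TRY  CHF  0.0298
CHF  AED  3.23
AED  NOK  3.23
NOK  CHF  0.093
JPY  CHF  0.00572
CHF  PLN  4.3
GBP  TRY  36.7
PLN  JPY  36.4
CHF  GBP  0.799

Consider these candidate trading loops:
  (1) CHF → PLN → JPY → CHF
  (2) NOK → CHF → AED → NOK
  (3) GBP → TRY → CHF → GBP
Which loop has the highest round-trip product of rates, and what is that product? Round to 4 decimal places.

(1) 4.3 × 36.4 × 0.00572 = 0.89529
(2) 0.093 × 3.23 × 3.23 = 0.97026
(3) 36.7 × 0.0298 × 0.799 = 0.87383
Highest is cycle (2) at 0.9703 (≤1, no arbitrage).

0.9703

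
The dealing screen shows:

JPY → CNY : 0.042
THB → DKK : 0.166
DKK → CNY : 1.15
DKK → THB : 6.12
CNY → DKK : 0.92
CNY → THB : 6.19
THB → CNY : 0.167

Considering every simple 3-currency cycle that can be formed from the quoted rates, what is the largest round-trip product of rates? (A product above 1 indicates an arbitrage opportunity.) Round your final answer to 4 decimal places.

1.1817

CNY→THB→DKK→CNY: 6.19 × 0.166 × 1.15 = 1.18167
CNY→DKK→THB→CNY: 0.92 × 6.12 × 0.167 = 0.94028
Maximum is CNY→THB→DKK→CNY at 1.1817; arbitrage exists.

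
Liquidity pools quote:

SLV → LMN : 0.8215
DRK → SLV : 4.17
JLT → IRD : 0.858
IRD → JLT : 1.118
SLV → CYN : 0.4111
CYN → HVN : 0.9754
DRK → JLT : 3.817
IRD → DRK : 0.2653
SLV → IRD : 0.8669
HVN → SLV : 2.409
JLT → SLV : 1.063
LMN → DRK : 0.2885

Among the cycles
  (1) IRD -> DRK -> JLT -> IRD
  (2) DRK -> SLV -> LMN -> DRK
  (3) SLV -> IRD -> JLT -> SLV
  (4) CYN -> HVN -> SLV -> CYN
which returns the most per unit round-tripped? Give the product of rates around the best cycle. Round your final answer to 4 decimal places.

1.0303

(1) 0.2653 × 3.817 × 0.858 = 0.86885
(2) 4.17 × 0.8215 × 0.2885 = 0.98830
(3) 0.8669 × 1.118 × 1.063 = 1.03025
(4) 0.9754 × 2.409 × 0.4111 = 0.96598
Highest is cycle (3) at 1.0303 (>1, arbitrage).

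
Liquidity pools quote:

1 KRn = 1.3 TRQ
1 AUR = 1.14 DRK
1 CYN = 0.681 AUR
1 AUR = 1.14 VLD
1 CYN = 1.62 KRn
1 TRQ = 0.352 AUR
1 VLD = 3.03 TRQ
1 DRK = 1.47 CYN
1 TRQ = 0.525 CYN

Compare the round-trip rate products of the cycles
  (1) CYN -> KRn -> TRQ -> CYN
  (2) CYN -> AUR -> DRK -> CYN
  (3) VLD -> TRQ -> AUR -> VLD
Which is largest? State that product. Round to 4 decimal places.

1.2159

(1) 1.62 × 1.3 × 0.525 = 1.10565
(2) 0.681 × 1.14 × 1.47 = 1.14122
(3) 3.03 × 0.352 × 1.14 = 1.21588
Highest is cycle (3) at 1.2159 (>1, arbitrage).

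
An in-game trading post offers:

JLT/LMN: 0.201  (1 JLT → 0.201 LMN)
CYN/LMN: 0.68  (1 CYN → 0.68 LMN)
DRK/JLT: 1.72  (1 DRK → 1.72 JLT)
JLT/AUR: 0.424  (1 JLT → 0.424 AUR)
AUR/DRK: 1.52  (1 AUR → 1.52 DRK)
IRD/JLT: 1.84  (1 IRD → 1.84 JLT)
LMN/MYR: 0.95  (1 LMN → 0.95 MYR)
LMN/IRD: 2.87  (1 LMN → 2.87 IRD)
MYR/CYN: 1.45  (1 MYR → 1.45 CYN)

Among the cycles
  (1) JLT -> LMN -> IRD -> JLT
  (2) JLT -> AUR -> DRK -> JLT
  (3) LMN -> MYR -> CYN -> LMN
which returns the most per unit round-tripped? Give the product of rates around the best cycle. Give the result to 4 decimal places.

1.1085

(1) 0.201 × 2.87 × 1.84 = 1.06144
(2) 0.424 × 1.52 × 1.72 = 1.10851
(3) 0.95 × 1.45 × 0.68 = 0.93670
Highest is cycle (2) at 1.1085 (>1, arbitrage).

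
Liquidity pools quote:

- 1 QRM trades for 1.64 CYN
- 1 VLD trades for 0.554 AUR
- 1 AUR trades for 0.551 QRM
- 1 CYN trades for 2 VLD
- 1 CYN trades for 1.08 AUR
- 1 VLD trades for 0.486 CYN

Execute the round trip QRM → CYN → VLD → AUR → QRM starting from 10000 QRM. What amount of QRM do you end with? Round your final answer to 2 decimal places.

10000 QRM × 1.64 = 16400 CYN
16400 CYN × 2 = 32800 VLD
32800 VLD × 0.554 = 18171.2 AUR
18171.2 AUR × 0.551 = 10012.3312 QRM

10012.33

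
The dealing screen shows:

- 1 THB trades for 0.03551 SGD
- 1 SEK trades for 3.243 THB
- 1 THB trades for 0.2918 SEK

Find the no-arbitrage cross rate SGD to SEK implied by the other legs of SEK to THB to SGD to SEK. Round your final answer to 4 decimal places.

Known legs of the cycle: 3.243 × 0.03551 = 0.11515893
For no arbitrage the full-cycle product must be 1, so the missing rate is 1 / 0.11515893 ≈ 8.683651.

8.6837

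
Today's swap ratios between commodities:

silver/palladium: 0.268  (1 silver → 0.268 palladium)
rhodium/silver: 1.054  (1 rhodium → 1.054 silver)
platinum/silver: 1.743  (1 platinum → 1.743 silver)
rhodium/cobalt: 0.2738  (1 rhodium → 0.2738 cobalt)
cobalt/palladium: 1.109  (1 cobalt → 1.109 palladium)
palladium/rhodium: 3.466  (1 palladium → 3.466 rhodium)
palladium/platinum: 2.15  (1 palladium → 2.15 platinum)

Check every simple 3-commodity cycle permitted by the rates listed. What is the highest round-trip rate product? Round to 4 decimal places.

1.0524

palladium→rhodium→cobalt→palladium: 3.466 × 0.2738 × 1.109 = 1.05243
platinum→silver→palladium→platinum: 1.743 × 0.268 × 2.15 = 1.00432
palladium→rhodium→silver→palladium: 3.466 × 1.054 × 0.268 = 0.97905
Maximum is palladium→rhodium→cobalt→palladium at 1.0524; arbitrage exists.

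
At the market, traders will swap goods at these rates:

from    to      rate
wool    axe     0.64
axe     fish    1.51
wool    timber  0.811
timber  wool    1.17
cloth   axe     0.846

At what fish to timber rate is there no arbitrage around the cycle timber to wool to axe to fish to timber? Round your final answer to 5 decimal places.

0.88442

Known legs of the cycle: 1.17 × 0.64 × 1.51 = 1.130688
For no arbitrage the full-cycle product must be 1, so the missing rate is 1 / 1.130688 ≈ 0.8844173.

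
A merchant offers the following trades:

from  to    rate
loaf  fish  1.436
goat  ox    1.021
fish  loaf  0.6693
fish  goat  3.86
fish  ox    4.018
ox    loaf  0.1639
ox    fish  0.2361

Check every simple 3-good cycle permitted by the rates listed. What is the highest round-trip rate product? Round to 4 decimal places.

fish→ox→loaf→fish: 4.018 × 0.1639 × 1.436 = 0.94568
goat→ox→fish→goat: 1.021 × 0.2361 × 3.86 = 0.93048
Maximum is fish→ox→loaf→fish at 0.9457; no arbitrage — every cycle loses value.

0.9457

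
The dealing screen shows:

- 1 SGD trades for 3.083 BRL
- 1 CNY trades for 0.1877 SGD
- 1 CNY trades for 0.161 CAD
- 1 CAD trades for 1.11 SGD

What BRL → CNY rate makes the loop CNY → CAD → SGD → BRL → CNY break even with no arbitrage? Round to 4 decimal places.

1.8150

Known legs of the cycle: 0.161 × 1.11 × 3.083 = 0.55096293
For no arbitrage the full-cycle product must be 1, so the missing rate is 1 / 0.55096293 ≈ 1.815004.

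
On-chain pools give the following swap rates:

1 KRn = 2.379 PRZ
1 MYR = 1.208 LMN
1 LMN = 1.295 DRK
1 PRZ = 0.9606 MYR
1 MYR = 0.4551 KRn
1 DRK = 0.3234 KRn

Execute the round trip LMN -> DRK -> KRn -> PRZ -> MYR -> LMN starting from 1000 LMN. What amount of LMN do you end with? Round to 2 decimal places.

1156.15

1000 LMN × 1.295 = 1295 DRK
1295 DRK × 0.3234 = 418.803 KRn
418.803 KRn × 2.379 = 996.332337 PRZ
996.332337 PRZ × 0.9606 = 957.0768429222 MYR
957.0768429222 MYR × 1.208 = 1156.1488262500176 LMN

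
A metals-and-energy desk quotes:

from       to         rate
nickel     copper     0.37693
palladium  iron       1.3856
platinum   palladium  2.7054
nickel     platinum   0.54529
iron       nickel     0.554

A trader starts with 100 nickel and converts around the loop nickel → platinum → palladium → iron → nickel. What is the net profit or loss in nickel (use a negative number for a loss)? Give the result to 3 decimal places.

13.242

100 nickel × 0.54529 = 54.529 platinum
54.529 platinum × 2.7054 = 147.5227566 palladium
147.5227566 palladium × 1.3856 = 204.40753154496 iron
204.40753154496 iron × 0.554 = 113.24177247590784 nickel
Net change: 113.24177247590784 − 100 = 13.24177247590784 nickel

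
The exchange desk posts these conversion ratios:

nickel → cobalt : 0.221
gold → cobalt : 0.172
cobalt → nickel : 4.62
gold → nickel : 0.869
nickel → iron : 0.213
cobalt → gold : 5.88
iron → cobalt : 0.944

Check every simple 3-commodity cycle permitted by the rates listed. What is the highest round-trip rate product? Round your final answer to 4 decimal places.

1.1292

nickel→cobalt→gold→nickel: 0.221 × 5.88 × 0.869 = 1.12925
iron→cobalt→nickel→iron: 0.944 × 4.62 × 0.213 = 0.92895
Maximum is nickel→cobalt→gold→nickel at 1.1292; arbitrage exists.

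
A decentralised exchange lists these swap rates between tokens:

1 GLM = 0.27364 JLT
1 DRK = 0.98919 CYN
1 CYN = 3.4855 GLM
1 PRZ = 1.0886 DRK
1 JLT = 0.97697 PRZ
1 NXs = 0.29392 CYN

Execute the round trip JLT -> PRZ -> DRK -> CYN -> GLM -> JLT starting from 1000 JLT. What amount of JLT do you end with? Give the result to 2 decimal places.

1003.40

1000 JLT × 0.97697 = 976.97 PRZ
976.97 PRZ × 1.0886 = 1063.529542 DRK
1063.529542 DRK × 0.98919 = 1052.03278765098 CYN
1052.03278765098 CYN × 3.4855 = 3666.86028135749079 GLM
3666.86028135749079 GLM × 0.27364 = 1003.3996473906637797756 JLT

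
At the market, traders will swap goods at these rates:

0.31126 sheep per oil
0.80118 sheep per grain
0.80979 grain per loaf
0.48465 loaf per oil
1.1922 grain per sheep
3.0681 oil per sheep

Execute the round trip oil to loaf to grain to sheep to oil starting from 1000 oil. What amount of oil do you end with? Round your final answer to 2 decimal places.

964.72

1000 oil × 0.48465 = 484.65 loaf
484.65 loaf × 0.80979 = 392.4647235 grain
392.4647235 grain × 0.80118 = 314.43488717373 sheep
314.43488717373 sheep × 3.0681 = 964.717677337721013 oil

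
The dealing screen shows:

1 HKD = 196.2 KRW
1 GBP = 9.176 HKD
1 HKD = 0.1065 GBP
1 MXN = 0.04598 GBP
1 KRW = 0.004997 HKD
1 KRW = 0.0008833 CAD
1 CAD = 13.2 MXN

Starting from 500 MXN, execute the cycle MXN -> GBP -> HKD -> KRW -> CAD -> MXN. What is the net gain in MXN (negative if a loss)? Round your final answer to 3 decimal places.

-17.415

500 MXN × 0.04598 = 22.99 GBP
22.99 GBP × 9.176 = 210.95624 HKD
210.95624 HKD × 196.2 = 41389.614288 KRW
41389.614288 KRW × 0.0008833 = 36.5594463005904 CAD
36.5594463005904 CAD × 13.2 = 482.58469116779328 MXN
Net change: 482.58469116779328 − 500 = -17.41530883220672 MXN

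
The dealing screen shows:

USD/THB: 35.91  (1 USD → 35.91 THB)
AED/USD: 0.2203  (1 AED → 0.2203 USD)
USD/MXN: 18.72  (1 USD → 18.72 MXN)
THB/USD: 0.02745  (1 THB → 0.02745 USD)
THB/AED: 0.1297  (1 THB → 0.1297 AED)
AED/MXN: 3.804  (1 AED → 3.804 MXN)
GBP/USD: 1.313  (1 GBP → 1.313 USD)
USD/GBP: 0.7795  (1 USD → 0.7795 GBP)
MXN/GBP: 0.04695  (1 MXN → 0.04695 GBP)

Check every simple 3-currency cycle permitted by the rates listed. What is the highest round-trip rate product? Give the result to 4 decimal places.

1.1540

USD→MXN→GBP→USD: 18.72 × 0.04695 × 1.313 = 1.15400
USD→THB→AED→USD: 35.91 × 0.1297 × 0.2203 = 1.02605
Maximum is USD→MXN→GBP→USD at 1.1540; arbitrage exists.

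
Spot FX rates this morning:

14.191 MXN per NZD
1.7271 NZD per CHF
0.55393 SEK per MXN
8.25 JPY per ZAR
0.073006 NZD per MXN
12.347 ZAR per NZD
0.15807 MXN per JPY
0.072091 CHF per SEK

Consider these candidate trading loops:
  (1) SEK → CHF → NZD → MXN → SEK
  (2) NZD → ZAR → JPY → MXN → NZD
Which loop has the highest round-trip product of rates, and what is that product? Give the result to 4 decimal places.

1.1755

(1) 0.072091 × 1.7271 × 14.191 × 0.55393 = 0.97874
(2) 12.347 × 8.25 × 0.15807 × 0.073006 = 1.17550
Highest is cycle (2) at 1.1755 (>1, arbitrage).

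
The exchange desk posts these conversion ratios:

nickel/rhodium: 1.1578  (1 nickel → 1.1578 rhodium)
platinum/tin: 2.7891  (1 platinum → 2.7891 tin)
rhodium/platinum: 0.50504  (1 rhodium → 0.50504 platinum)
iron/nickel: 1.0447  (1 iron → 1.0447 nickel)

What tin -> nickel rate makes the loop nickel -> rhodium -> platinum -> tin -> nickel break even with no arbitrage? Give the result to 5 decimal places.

0.61316

Known legs of the cycle: 1.1578 × 0.50504 × 2.7891 = 1.6308852586992
For no arbitrage the full-cycle product must be 1, so the missing rate is 1 / 1.6308852586992 ≈ 0.6131639.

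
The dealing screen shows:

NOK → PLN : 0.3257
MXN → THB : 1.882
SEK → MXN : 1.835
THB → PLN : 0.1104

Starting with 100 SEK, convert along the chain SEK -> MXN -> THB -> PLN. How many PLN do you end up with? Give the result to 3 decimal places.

100 SEK × 1.835 = 183.5 MXN
183.5 MXN × 1.882 = 345.347 THB
345.347 THB × 0.1104 = 38.1263088 PLN

38.126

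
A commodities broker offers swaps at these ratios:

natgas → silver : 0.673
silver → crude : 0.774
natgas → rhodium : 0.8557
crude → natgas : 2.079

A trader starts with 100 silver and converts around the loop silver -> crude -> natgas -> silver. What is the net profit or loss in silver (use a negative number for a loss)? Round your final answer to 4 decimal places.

8.2955

100 silver × 0.774 = 77.4 crude
77.4 crude × 2.079 = 160.9146 natgas
160.9146 natgas × 0.673 = 108.2955258 silver
Net change: 108.2955258 − 100 = 8.2955258 silver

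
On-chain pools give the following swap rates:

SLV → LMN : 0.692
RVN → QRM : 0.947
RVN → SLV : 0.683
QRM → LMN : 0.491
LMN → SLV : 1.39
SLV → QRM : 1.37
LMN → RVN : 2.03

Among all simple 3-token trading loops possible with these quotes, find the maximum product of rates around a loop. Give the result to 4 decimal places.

0.9595

SLV→LMN→RVN→SLV: 0.692 × 2.03 × 0.683 = 0.95945
RVN→QRM→LMN→RVN: 0.947 × 0.491 × 2.03 = 0.94390
SLV→QRM→LMN→SLV: 1.37 × 0.491 × 1.39 = 0.93501
Maximum is SLV→LMN→RVN→SLV at 0.9595; no arbitrage — every cycle loses value.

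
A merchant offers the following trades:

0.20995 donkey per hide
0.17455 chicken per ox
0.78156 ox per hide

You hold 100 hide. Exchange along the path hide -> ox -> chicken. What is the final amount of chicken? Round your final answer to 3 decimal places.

100 hide × 0.78156 = 78.156 ox
78.156 ox × 0.17455 = 13.6421298 chicken

13.642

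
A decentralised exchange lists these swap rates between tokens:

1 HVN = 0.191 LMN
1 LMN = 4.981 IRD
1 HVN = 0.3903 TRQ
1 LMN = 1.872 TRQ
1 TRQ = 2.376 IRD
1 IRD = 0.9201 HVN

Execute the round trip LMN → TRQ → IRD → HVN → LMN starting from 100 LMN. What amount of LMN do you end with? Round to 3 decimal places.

100 LMN × 1.872 = 187.2 TRQ
187.2 TRQ × 2.376 = 444.7872 IRD
444.7872 IRD × 0.9201 = 409.24870272 HVN
409.24870272 HVN × 0.191 = 78.16650221952 LMN

78.167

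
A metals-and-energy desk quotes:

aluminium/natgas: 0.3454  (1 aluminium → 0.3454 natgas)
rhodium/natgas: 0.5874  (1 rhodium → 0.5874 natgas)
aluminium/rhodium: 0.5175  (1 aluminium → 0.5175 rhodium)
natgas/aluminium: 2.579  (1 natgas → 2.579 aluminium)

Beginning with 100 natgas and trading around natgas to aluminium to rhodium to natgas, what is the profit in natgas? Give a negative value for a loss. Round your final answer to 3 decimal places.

-21.604

100 natgas × 2.579 = 257.9 aluminium
257.9 aluminium × 0.5175 = 133.46325 rhodium
133.46325 rhodium × 0.5874 = 78.39631305 natgas
Net change: 78.39631305 − 100 = -21.60368695 natgas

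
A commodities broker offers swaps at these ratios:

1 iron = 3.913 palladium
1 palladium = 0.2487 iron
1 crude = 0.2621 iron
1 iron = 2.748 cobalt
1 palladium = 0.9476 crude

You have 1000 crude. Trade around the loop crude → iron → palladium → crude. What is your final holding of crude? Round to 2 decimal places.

1000 crude × 0.2621 = 262.1 iron
262.1 iron × 3.913 = 1025.5973 palladium
1025.5973 palladium × 0.9476 = 971.85600148 crude

971.86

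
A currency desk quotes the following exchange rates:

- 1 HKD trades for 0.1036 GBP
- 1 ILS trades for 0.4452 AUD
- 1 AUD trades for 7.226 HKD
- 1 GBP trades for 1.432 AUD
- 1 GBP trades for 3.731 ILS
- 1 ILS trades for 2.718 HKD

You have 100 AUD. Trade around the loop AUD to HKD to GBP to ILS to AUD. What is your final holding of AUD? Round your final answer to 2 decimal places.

100 AUD × 7.226 = 722.6 HKD
722.6 HKD × 0.1036 = 74.86136 GBP
74.86136 GBP × 3.731 = 279.30773416 ILS
279.30773416 ILS × 0.4452 = 124.347803248032 AUD

124.35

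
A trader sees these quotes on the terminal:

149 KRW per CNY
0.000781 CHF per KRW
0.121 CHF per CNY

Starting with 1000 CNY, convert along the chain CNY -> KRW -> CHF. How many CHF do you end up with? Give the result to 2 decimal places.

116.37

1000 CNY × 149 = 149000 KRW
149000 KRW × 0.000781 = 116.369 CHF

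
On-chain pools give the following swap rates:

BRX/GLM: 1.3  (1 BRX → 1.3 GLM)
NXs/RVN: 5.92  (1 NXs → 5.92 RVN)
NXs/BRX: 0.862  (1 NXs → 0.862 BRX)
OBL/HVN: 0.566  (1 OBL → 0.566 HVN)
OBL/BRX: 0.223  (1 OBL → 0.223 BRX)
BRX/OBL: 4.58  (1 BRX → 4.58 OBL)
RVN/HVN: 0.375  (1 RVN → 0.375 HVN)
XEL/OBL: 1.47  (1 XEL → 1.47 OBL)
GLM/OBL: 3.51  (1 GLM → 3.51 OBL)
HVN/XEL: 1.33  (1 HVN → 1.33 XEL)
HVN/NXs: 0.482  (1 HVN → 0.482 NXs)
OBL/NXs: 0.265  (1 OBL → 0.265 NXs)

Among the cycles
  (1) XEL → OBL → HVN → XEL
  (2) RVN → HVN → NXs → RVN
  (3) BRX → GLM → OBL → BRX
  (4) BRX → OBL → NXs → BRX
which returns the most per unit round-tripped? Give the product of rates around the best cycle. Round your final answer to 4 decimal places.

(1) 1.47 × 0.566 × 1.33 = 1.10659
(2) 0.375 × 0.482 × 5.92 = 1.07004
(3) 1.3 × 3.51 × 0.223 = 1.01755
(4) 4.58 × 0.265 × 0.862 = 1.04621
Highest is cycle (1) at 1.1066 (>1, arbitrage).

1.1066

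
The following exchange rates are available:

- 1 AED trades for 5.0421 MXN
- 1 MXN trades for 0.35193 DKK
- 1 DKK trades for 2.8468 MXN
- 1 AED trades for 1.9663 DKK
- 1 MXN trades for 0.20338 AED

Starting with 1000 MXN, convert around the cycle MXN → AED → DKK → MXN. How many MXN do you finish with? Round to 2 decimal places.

1138.45

1000 MXN × 0.20338 = 203.38 AED
203.38 AED × 1.9663 = 399.906094 DKK
399.906094 DKK × 2.8468 = 1138.4526683992 MXN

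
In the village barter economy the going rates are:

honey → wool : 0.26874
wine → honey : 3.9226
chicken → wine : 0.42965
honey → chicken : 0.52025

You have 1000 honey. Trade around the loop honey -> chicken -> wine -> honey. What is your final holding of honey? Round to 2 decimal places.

876.80

1000 honey × 0.52025 = 520.25 chicken
520.25 chicken × 0.42965 = 223.5254125 wine
223.5254125 wine × 3.9226 = 876.8007830725 honey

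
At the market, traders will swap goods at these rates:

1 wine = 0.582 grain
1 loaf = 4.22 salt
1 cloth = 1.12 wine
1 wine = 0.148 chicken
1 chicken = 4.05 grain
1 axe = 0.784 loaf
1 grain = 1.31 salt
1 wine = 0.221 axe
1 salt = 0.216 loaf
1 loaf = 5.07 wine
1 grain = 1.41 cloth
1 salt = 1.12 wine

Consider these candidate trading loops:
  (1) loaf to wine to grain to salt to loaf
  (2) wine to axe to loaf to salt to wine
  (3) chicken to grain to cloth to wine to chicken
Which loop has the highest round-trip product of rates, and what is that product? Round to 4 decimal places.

0.9466

(1) 5.07 × 0.582 × 1.31 × 0.216 = 0.83494
(2) 0.221 × 0.784 × 4.22 × 1.12 = 0.81891
(3) 4.05 × 1.41 × 1.12 × 0.148 = 0.94657
Highest is cycle (3) at 0.9466 (≤1, no arbitrage).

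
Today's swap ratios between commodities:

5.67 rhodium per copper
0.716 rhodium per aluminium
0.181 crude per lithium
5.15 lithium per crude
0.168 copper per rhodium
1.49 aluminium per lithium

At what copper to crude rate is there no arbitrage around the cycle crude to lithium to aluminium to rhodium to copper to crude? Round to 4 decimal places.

1.0834

Known legs of the cycle: 5.15 × 1.49 × 0.716 × 0.168 = 0.923029968
For no arbitrage the full-cycle product must be 1, so the missing rate is 1 / 0.923029968 ≈ 1.083388.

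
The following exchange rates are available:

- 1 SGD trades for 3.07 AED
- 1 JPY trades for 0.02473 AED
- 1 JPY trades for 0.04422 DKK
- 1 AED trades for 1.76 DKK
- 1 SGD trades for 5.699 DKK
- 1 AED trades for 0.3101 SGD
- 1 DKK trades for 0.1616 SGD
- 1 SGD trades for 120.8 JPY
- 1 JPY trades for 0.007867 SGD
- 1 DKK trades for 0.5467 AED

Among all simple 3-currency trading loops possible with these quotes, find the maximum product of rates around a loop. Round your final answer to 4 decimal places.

SGD→DKK→AED→SGD: 5.699 × 0.5467 × 0.3101 = 0.96616
SGD→JPY→AED→SGD: 120.8 × 0.02473 × 0.3101 = 0.92639
SGD→AED→DKK→SGD: 3.07 × 1.76 × 0.1616 = 0.87316
SGD→JPY→DKK→SGD: 120.8 × 0.04422 × 0.1616 = 0.86323
Maximum is SGD→DKK→AED→SGD at 0.9662; no arbitrage — every cycle loses value.

0.9662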